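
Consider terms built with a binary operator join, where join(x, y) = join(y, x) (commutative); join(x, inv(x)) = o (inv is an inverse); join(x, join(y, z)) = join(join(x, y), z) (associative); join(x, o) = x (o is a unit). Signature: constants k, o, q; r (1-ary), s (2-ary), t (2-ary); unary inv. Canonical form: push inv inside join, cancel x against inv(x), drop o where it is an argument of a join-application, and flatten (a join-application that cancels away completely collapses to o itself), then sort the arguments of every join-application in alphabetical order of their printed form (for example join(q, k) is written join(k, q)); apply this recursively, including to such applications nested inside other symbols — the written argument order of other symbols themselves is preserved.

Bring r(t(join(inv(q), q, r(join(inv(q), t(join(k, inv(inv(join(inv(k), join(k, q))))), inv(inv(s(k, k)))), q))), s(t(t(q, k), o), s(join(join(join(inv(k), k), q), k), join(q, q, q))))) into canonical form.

Work inside:  join(inv(q), q, r(join(inv(q), t(join(k, inv(inv(join(inv(k), join(k, q))))), inv(inv(s(k, k)))), q)))
Push inv inside:  distribute inv over join and collapse double inv
Cancel:  q cancels
Collect terms:  r(t(join(k, q), s(k, k)))
Put back:  r(t(r(t(join(k, q), s(k, k))), s(t(t(q, k), o), s(join(k, q), join(q, q, q)))))

Answer: r(t(r(t(join(k, q), s(k, k))), s(t(t(q, k), o), s(join(k, q), join(q, q, q)))))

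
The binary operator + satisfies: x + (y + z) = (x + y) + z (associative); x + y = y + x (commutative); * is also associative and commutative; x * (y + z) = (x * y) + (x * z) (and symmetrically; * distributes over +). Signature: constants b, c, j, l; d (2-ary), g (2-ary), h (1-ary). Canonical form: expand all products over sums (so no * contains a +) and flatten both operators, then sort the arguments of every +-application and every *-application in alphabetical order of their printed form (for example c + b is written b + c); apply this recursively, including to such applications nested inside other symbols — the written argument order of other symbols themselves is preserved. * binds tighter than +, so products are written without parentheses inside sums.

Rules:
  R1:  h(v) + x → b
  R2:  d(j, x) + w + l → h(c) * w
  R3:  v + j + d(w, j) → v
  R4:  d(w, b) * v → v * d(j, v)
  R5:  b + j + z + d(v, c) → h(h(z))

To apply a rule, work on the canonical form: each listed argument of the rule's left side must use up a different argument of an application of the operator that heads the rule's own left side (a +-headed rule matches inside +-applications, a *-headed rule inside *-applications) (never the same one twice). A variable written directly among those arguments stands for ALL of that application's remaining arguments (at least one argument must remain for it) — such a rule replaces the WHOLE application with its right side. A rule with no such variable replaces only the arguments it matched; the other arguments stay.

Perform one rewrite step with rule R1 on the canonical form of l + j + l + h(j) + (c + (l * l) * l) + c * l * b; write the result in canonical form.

Canonical form:  b * c * l + c + h(j) + j + l + l + l * l * l
R1 matches:  uses h(j);  v := j, x := b * c * l + c + j + l + l + l * l * l
Every leftover argument binds to the variable; the entire application is replaced.
Giving:  b

Answer: b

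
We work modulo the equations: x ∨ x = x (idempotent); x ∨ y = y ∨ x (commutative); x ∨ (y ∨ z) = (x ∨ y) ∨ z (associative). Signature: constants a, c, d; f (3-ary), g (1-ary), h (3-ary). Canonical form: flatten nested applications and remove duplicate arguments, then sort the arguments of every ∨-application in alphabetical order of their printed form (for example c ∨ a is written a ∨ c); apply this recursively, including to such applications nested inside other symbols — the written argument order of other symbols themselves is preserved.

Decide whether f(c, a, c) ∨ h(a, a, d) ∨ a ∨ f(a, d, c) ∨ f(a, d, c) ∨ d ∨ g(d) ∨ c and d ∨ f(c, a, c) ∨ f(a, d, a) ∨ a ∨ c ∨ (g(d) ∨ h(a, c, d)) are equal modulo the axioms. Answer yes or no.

Left:  f(c, a, c) ∨ h(a, a, d) ∨ a ∨ f(a, d, c) ∨ f(a, d, c) ∨ d ∨ g(d) ∨ c
  Drop duplicates:  drop duplicate f(a, d, c)
  Sort:  a ∨ c ∨ d ∨ f(a, d, c) ∨ f(c, a, c) ∨ g(d) ∨ h(a, a, d)
Right:  d ∨ f(c, a, c) ∨ f(a, d, a) ∨ a ∨ c ∨ (g(d) ∨ h(a, c, d))
  Merge nested applications:  d ∨ f(c, a, c) ∨ f(a, d, a) ∨ a ∨ c ∨ g(d) ∨ h(a, c, d)
  Sort:  a ∨ c ∨ d ∨ f(a, d, a) ∨ f(c, a, c) ∨ g(d) ∨ h(a, c, d)

Answer: no — a ∨ c ∨ d ∨ f(a, d, c) ∨ f(c, a, c) ∨ g(d) ∨ h(a, a, d) vs a ∨ c ∨ d ∨ f(a, d, a) ∨ f(c, a, c) ∨ g(d) ∨ h(a, c, d)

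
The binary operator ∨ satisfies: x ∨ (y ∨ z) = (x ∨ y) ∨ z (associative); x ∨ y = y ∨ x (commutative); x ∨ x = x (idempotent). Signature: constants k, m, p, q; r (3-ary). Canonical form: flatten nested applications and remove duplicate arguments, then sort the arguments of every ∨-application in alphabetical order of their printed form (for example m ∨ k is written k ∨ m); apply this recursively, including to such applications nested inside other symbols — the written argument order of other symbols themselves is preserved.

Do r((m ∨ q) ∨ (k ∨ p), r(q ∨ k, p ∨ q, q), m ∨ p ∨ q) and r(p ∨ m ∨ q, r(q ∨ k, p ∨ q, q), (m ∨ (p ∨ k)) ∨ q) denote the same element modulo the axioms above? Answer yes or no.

Left:  r((m ∨ q) ∨ (k ∨ p), r(q ∨ k, p ∨ q, q), m ∨ p ∨ q)
  Work inside:  (m ∨ q) ∨ (k ∨ p)
  Flatten:  m ∨ q ∨ k ∨ p
  Sort:  k ∨ m ∨ p ∨ q
  Reassemble:  r(k ∨ m ∨ p ∨ q, r(k ∨ q, p ∨ q, q), m ∨ p ∨ q)
Right:  r(p ∨ m ∨ q, r(q ∨ k, p ∨ q, q), (m ∨ (p ∨ k)) ∨ q)
  Descend into:  (m ∨ (p ∨ k)) ∨ q
  Un-nest:  m ∨ p ∨ k ∨ q
  Sort arguments:  k ∨ m ∨ p ∨ q
  Reassemble:  r(m ∨ p ∨ q, r(k ∨ q, p ∨ q, q), k ∨ m ∨ p ∨ q)

Answer: no — r(k ∨ m ∨ p ∨ q, r(k ∨ q, p ∨ q, q), m ∨ p ∨ q) vs r(m ∨ p ∨ q, r(k ∨ q, p ∨ q, q), k ∨ m ∨ p ∨ q)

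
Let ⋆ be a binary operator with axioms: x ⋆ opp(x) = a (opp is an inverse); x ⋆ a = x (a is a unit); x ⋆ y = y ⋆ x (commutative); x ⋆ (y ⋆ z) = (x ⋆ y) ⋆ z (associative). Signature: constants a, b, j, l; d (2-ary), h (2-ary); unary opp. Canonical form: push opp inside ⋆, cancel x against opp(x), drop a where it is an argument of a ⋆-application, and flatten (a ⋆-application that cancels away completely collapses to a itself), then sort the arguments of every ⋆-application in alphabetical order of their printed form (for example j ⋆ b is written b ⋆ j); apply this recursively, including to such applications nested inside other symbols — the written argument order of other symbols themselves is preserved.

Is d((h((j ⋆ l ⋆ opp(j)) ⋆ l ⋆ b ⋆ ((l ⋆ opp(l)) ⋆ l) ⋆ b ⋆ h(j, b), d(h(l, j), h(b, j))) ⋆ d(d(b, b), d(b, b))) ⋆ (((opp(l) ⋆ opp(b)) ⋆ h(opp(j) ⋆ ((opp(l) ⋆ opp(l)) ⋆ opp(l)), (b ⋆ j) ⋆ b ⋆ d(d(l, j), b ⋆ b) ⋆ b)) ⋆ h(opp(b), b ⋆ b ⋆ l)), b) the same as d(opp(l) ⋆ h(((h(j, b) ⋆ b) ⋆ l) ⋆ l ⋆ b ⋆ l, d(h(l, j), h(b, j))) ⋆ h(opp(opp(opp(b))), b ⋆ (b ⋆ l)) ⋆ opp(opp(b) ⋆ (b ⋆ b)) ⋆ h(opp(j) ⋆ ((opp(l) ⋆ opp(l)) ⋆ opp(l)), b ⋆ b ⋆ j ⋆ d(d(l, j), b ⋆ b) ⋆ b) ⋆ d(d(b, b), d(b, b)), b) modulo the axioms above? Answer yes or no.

Left:  d((h((j ⋆ l ⋆ opp(j)) ⋆ l ⋆ b ⋆ ((l ⋆ opp(l)) ⋆ l) ⋆ b ⋆ h(j, b), d(h(l, j), h(b, j))) ⋆ d(d(b, b), d(b, b))) ⋆ (((opp(l) ⋆ opp(b)) ⋆ h(opp(j) ⋆ ((opp(l) ⋆ opp(l)) ⋆ opp(l)), (b ⋆ j) ⋆ b ⋆ d(d(l, j), b ⋆ b) ⋆ b)) ⋆ h(opp(b), b ⋆ b ⋆ l)), b)
  Work inside:  (h((j ⋆ l ⋆ opp(j)) ⋆ l ⋆ b ⋆ ((l ⋆ opp(l)) ⋆ l) ⋆ b ⋆ h(j, b), d(h(l, j), h(b, j))) ⋆ d(d(b, b), d(b, b))) ⋆ (((opp(l) ⋆ opp(b)) ⋆ h(opp(j) ⋆ ((opp(l) ⋆ opp(l)) ⋆ opp(l)), (b ⋆ j) ⋆ b ⋆ d(d(l, j), b ⋆ b) ⋆ b)) ⋆ h(opp(b), b ⋆ b ⋆ l))
  Collect:  h(b ⋆ b ⋆ h(j, b) ⋆ l ⋆ l ⋆ l, d(h(l, j), h(b, j))) ⋆ d(d(b, b), d(b, b)) ⋆ opp(l) ⋆ opp(b) ⋆ h(opp(j) ⋆ opp(l) ⋆ opp(l) ⋆ opp(l), b ⋆ b ⋆ b ⋆ d(d(l, j), b ⋆ b) ⋆ j) ⋆ h(opp(b), b ⋆ b ⋆ l)
  Sort:  d(d(b, b), d(b, b)) ⋆ h(b ⋆ b ⋆ h(j, b) ⋆ l ⋆ l ⋆ l, d(h(l, j), h(b, j))) ⋆ h(opp(b), b ⋆ b ⋆ l) ⋆ h(opp(j) ⋆ opp(l) ⋆ opp(l) ⋆ opp(l), b ⋆ b ⋆ b ⋆ d(d(l, j), b ⋆ b) ⋆ j) ⋆ opp(b) ⋆ opp(l)
  Reassemble:  d(d(d(b, b), d(b, b)) ⋆ h(b ⋆ b ⋆ h(j, b) ⋆ l ⋆ l ⋆ l, d(h(l, j), h(b, j))) ⋆ h(opp(b), b ⋆ b ⋆ l) ⋆ h(opp(j) ⋆ opp(l) ⋆ opp(l) ⋆ opp(l), b ⋆ b ⋆ b ⋆ d(d(l, j), b ⋆ b) ⋆ j) ⋆ opp(b) ⋆ opp(l), b)
Right:  d(opp(l) ⋆ h(((h(j, b) ⋆ b) ⋆ l) ⋆ l ⋆ b ⋆ l, d(h(l, j), h(b, j))) ⋆ h(opp(opp(opp(b))), b ⋆ (b ⋆ l)) ⋆ opp(opp(b) ⋆ (b ⋆ b)) ⋆ h(opp(j) ⋆ ((opp(l) ⋆ opp(l)) ⋆ opp(l)), b ⋆ b ⋆ j ⋆ d(d(l, j), b ⋆ b) ⋆ b) ⋆ d(d(b, b), d(b, b)), b)
  Descend into:  opp(l) ⋆ h(((h(j, b) ⋆ b) ⋆ l) ⋆ l ⋆ b ⋆ l, d(h(l, j), h(b, j))) ⋆ h(opp(opp(opp(b))), b ⋆ (b ⋆ l)) ⋆ opp(opp(b) ⋆ (b ⋆ b)) ⋆ h(opp(j) ⋆ ((opp(l) ⋆ opp(l)) ⋆ opp(l)), b ⋆ b ⋆ j ⋆ d(d(l, j), b ⋆ b) ⋆ b) ⋆ d(d(b, b), d(b, b))
  Push opp inside:  distribute opp over ⋆ and collapse double opp
  Combine occurrences:  opp(l) ⋆ h(b ⋆ b ⋆ h(j, b) ⋆ l ⋆ l ⋆ l, d(h(l, j), h(b, j))) ⋆ h(opp(b), b ⋆ b ⋆ l) ⋆ opp(b) ⋆ h(opp(j) ⋆ opp(l) ⋆ opp(l) ⋆ opp(l), b ⋆ b ⋆ b ⋆ d(d(l, j), b ⋆ b) ⋆ j) ⋆ d(d(b, b), d(b, b))
  Sort:  d(d(b, b), d(b, b)) ⋆ h(b ⋆ b ⋆ h(j, b) ⋆ l ⋆ l ⋆ l, d(h(l, j), h(b, j))) ⋆ h(opp(b), b ⋆ b ⋆ l) ⋆ h(opp(j) ⋆ opp(l) ⋆ opp(l) ⋆ opp(l), b ⋆ b ⋆ b ⋆ d(d(l, j), b ⋆ b) ⋆ j) ⋆ opp(b) ⋆ opp(l)
  Reassemble:  d(d(d(b, b), d(b, b)) ⋆ h(b ⋆ b ⋆ h(j, b) ⋆ l ⋆ l ⋆ l, d(h(l, j), h(b, j))) ⋆ h(opp(b), b ⋆ b ⋆ l) ⋆ h(opp(j) ⋆ opp(l) ⋆ opp(l) ⋆ opp(l), b ⋆ b ⋆ b ⋆ d(d(l, j), b ⋆ b) ⋆ j) ⋆ opp(b) ⋆ opp(l), b)

Answer: yes — both canonical forms are d(d(d(b, b), d(b, b)) ⋆ h(b ⋆ b ⋆ h(j, b) ⋆ l ⋆ l ⋆ l, d(h(l, j), h(b, j))) ⋆ h(opp(b), b ⋆ b ⋆ l) ⋆ h(opp(j) ⋆ opp(l) ⋆ opp(l) ⋆ opp(l), b ⋆ b ⋆ b ⋆ d(d(l, j), b ⋆ b) ⋆ j) ⋆ opp(b) ⋆ opp(l), b)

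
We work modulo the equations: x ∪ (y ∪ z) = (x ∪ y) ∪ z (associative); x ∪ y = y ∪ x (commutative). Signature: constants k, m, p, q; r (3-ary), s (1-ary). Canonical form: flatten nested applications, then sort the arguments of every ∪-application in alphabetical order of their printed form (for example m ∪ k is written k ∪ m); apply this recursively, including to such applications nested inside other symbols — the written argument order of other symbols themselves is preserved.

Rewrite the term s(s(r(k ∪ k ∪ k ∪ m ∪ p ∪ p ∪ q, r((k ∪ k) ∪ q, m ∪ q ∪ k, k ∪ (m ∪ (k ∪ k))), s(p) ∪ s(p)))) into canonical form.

Work inside:  k ∪ (m ∪ (k ∪ k))
Flatten:  k ∪ m ∪ k ∪ k
Sort arguments:  k ∪ k ∪ k ∪ m
Reassemble:  s(s(r(k ∪ k ∪ k ∪ m ∪ p ∪ p ∪ q, r(k ∪ k ∪ q, k ∪ m ∪ q, k ∪ k ∪ k ∪ m), s(p) ∪ s(p))))

Answer: s(s(r(k ∪ k ∪ k ∪ m ∪ p ∪ p ∪ q, r(k ∪ k ∪ q, k ∪ m ∪ q, k ∪ k ∪ k ∪ m), s(p) ∪ s(p))))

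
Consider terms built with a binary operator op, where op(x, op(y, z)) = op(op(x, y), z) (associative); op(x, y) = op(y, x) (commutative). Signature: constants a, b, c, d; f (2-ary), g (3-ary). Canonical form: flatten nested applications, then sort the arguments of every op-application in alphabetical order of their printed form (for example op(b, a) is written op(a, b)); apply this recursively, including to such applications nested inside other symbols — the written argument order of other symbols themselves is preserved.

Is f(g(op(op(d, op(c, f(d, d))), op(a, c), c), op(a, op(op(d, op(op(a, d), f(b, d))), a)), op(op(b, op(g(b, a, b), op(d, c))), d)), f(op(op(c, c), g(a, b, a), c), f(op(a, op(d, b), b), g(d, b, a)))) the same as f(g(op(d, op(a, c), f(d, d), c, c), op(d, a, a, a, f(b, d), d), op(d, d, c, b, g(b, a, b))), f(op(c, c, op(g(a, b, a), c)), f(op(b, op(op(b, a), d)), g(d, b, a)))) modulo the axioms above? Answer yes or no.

Answer: yes — both canonical forms are f(g(op(a, c, c, c, d, f(d, d)), op(a, a, a, d, d, f(b, d)), op(b, c, d, d, g(b, a, b))), f(op(c, c, c, g(a, b, a)), f(op(a, b, b, d), g(d, b, a))))

Derivation:
Left:  f(g(op(op(d, op(c, f(d, d))), op(a, c), c), op(a, op(op(d, op(op(a, d), f(b, d))), a)), op(op(b, op(g(b, a, b), op(d, c))), d)), f(op(op(c, c), g(a, b, a), c), f(op(a, op(d, b), b), g(d, b, a))))
  Work inside:  op(a, op(op(d, op(op(a, d), f(b, d))), a))
  Flatten:  op(a, d, a, d, f(b, d), a)
  Order the arguments:  op(a, a, a, d, d, f(b, d))
  Reassemble:  f(g(op(a, c, c, c, d, f(d, d)), op(a, a, a, d, d, f(b, d)), op(b, c, d, d, g(b, a, b))), f(op(c, c, c, g(a, b, a)), f(op(a, b, b, d), g(d, b, a))))
Right:  f(g(op(d, op(a, c), f(d, d), c, c), op(d, a, a, a, f(b, d), d), op(d, d, c, b, g(b, a, b))), f(op(c, c, op(g(a, b, a), c)), f(op(b, op(op(b, a), d)), g(d, b, a))))
  Descend into:  op(d, op(a, c), f(d, d), c, c)
  Un-nest:  op(d, a, c, f(d, d), c, c)
  Order the arguments:  op(a, c, c, c, d, f(d, d))
  Rebuild:  f(g(op(a, c, c, c, d, f(d, d)), op(a, a, a, d, d, f(b, d)), op(b, c, d, d, g(b, a, b))), f(op(c, c, c, g(a, b, a)), f(op(a, b, b, d), g(d, b, a))))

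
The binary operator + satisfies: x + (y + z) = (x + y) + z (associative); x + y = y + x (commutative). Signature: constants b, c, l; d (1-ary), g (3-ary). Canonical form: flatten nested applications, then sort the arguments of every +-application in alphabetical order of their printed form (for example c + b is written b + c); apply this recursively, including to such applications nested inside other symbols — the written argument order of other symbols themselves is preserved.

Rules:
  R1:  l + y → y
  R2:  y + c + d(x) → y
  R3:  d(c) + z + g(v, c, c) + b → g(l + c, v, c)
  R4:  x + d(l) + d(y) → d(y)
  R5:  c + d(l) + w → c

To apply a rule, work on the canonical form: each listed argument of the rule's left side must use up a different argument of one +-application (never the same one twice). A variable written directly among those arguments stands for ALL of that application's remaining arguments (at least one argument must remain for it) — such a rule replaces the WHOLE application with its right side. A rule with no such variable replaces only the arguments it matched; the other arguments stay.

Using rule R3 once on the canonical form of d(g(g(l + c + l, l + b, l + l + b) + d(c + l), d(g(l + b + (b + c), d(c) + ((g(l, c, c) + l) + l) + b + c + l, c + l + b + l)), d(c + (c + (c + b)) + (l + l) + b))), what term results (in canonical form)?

Canonical form:  d(g(d(c + l) + g(c + l + l, b + l, b + l + l), d(g(b + b + c + l, b + c + d(c) + g(l, c, c) + l + l + l, b + c + l + l)), d(b + b + c + c + c + l + l)))
Apply R3:  consuming b, d(c), g(l, c, c);  v := l, z := c + l + l + l
The variable takes the whole remainder — replace the entire application.
Giving:  d(g(d(c + l) + g(c + l + l, b + l, b + l + l), d(g(b + b + c + l, g(c + l, l, c), b + c + l + l)), d(b + b + c + c + c + l + l)))

Answer: d(g(d(c + l) + g(c + l + l, b + l, b + l + l), d(g(b + b + c + l, g(c + l, l, c), b + c + l + l)), d(b + b + c + c + c + l + l)))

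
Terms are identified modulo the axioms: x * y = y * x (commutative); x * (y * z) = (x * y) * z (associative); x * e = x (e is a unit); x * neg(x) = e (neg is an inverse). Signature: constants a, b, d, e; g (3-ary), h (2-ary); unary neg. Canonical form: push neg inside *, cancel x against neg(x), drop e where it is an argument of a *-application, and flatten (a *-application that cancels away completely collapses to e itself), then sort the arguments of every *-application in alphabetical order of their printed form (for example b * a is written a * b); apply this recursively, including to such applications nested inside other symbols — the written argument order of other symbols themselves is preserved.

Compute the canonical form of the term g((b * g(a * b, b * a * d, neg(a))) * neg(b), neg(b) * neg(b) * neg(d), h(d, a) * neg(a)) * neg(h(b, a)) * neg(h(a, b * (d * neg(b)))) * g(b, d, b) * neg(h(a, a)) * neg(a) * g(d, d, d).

Collect terms:  g(g(a * b, a * b * d, neg(a)), neg(b) * neg(b) * neg(d), h(d, a) * neg(a)) * neg(h(b, a)) * neg(h(a, d)) * g(b, d, b) * neg(h(a, a)) * neg(a) * g(d, d, d)
Order the arguments:  g(b, d, b) * g(d, d, d) * g(g(a * b, a * b * d, neg(a)), neg(b) * neg(b) * neg(d), h(d, a) * neg(a)) * neg(a) * neg(h(a, a)) * neg(h(a, d)) * neg(h(b, a))

Answer: g(b, d, b) * g(d, d, d) * g(g(a * b, a * b * d, neg(a)), neg(b) * neg(b) * neg(d), h(d, a) * neg(a)) * neg(a) * neg(h(a, a)) * neg(h(a, d)) * neg(h(b, a))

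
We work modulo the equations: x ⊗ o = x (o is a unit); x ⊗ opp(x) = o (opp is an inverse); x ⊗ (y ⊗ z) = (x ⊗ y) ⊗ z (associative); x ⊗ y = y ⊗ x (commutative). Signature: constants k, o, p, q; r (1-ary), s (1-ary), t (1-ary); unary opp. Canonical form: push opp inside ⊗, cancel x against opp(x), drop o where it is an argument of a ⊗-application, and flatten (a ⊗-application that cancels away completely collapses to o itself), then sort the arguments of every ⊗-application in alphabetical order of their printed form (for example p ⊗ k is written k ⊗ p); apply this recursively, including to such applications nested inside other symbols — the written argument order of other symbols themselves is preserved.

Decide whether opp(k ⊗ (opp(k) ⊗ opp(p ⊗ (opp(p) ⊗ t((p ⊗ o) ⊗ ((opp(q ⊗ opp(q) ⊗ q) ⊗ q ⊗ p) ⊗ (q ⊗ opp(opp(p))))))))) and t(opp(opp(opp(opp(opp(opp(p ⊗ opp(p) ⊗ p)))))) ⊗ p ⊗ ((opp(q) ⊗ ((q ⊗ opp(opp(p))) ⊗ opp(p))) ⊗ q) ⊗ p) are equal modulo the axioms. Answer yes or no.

Answer: yes — both canonical forms are t(p ⊗ p ⊗ p ⊗ q)

Derivation:
Left:  opp(k ⊗ (opp(k) ⊗ opp(p ⊗ (opp(p) ⊗ t((p ⊗ o) ⊗ ((opp(q ⊗ opp(q) ⊗ q) ⊗ q ⊗ p) ⊗ (q ⊗ opp(opp(p)))))))))
  Push opp inside:  distribute opp over ⊗ and collapse double opp
  Inverses cancel:  k cancels; p cancels
  Collect:  t(p ⊗ p ⊗ p ⊗ q)
Right:  t(opp(opp(opp(opp(opp(opp(p ⊗ opp(p) ⊗ p)))))) ⊗ p ⊗ ((opp(q) ⊗ ((q ⊗ opp(opp(p))) ⊗ opp(p))) ⊗ q) ⊗ p)
  Focus inside:  opp(opp(opp(opp(opp(opp(p ⊗ opp(p) ⊗ p)))))) ⊗ p ⊗ ((opp(q) ⊗ ((q ⊗ opp(opp(p))) ⊗ opp(p))) ⊗ q) ⊗ p
  Push opp inside:  distribute opp over ⊗ and collapse double opp
  Collect:  p ⊗ p ⊗ p ⊗ q
  Put back:  t(p ⊗ p ⊗ p ⊗ q)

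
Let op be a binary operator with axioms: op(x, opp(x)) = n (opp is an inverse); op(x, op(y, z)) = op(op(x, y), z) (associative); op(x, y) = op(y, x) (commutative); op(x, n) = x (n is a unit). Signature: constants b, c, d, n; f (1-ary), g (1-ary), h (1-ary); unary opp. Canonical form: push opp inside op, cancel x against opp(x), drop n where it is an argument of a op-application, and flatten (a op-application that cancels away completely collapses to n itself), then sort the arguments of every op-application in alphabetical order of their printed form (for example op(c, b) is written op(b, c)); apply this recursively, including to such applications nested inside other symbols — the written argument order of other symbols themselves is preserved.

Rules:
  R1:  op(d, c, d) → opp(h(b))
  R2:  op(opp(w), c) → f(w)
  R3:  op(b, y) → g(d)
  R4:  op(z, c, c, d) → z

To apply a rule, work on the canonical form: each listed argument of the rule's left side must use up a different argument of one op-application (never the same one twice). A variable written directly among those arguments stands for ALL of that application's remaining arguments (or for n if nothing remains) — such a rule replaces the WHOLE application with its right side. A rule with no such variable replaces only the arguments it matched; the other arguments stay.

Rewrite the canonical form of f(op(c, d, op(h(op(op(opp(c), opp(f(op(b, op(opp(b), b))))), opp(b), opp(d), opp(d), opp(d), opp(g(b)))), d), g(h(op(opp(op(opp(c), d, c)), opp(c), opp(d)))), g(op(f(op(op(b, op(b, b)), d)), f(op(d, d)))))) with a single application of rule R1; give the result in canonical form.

Canonical form:  f(op(c, d, d, g(h(op(opp(c), opp(d), opp(d)))), g(op(f(op(b, b, b, d)), f(op(d, d)))), h(op(opp(b), opp(c), opp(d), opp(d), opp(d), opp(f(b)), opp(g(b))))))
Apply R1:  consuming c, d, d
Result:  f(op(g(h(op(opp(c), opp(d), opp(d)))), g(op(f(op(b, b, b, d)), f(op(d, d)))), h(op(opp(b), opp(c), opp(d), opp(d), opp(d), opp(f(b)), opp(g(b)))), opp(h(b))))

Answer: f(op(g(h(op(opp(c), opp(d), opp(d)))), g(op(f(op(b, b, b, d)), f(op(d, d)))), h(op(opp(b), opp(c), opp(d), opp(d), opp(d), opp(f(b)), opp(g(b)))), opp(h(b))))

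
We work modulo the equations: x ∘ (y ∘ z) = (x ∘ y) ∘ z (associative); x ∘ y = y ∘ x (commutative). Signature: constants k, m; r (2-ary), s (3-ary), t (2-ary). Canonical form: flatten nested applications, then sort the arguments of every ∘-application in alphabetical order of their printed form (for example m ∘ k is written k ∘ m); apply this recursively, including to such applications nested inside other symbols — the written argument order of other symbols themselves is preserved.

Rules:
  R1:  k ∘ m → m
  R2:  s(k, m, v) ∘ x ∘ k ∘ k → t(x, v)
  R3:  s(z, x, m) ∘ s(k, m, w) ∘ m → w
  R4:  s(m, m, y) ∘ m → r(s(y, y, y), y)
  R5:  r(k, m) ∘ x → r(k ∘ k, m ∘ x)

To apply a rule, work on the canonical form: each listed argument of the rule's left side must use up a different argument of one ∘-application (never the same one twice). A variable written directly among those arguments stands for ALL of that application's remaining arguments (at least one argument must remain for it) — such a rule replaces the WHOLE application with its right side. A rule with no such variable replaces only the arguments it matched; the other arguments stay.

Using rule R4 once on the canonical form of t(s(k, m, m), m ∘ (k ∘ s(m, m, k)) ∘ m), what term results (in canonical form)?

Answer: t(s(k, m, m), k ∘ m ∘ r(s(k, k, k), k))

Derivation:
Canonical form:  t(s(k, m, m), k ∘ m ∘ m ∘ s(m, m, k))
R4 matches:  uses m, s(m, m, k);  y := k
Giving:  t(s(k, m, m), k ∘ m ∘ r(s(k, k, k), k))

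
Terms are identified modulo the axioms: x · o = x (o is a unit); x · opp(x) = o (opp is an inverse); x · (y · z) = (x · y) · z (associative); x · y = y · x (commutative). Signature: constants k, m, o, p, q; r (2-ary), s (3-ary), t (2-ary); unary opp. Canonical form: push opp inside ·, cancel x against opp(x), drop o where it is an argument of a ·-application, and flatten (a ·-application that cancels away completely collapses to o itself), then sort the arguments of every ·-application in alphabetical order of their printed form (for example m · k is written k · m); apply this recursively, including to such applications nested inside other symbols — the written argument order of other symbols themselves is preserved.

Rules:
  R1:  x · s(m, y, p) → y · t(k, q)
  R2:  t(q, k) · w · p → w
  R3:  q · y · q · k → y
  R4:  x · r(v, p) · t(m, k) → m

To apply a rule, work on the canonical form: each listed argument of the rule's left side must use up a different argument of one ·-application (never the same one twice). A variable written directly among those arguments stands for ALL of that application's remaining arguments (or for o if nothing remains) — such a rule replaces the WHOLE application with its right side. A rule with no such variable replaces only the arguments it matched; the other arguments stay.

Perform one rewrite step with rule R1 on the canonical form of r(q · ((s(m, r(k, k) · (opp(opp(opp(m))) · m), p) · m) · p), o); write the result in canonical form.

Answer: r(r(k, k) · t(k, q), o)

Derivation:
Canonical form:  r(m · p · q · s(m, r(k, k), p), o)
Match R1:  consume s(m, r(k, k), p);  x := m · p · q, y := r(k, k)
The variable takes the whole remainder — replace the entire application.
New term:  r(r(k, k) · t(k, q), o)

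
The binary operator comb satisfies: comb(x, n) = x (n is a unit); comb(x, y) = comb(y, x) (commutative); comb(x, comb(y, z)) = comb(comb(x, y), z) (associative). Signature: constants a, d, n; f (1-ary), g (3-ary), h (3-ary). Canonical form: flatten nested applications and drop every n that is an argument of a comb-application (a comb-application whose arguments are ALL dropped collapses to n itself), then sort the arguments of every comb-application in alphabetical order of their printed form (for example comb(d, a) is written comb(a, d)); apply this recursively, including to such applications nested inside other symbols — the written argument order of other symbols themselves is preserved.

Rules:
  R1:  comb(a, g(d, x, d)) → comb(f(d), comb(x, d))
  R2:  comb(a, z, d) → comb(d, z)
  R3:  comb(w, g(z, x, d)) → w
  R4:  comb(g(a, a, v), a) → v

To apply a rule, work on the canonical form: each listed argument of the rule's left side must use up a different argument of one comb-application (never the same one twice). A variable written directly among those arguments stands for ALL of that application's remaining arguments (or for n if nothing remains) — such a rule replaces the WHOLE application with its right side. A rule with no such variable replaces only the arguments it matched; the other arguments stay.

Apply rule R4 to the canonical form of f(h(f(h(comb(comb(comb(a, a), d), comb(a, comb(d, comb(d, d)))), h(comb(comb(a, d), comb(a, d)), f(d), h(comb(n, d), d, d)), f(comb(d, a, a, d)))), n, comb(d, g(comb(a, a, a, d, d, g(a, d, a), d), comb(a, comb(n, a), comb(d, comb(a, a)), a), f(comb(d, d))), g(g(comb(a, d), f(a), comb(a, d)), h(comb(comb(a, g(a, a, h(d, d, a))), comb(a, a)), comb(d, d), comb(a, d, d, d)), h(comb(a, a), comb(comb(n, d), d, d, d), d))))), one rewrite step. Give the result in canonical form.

Canonical form:  f(h(f(h(comb(a, a, a, d, d, d, d), h(comb(a, a, d, d), f(d), h(d, d, d)), f(comb(a, a, d, d)))), n, comb(d, g(comb(a, a, a, d, d, d, g(a, d, a)), comb(a, a, a, a, a, d), f(comb(d, d))), g(g(comb(a, d), f(a), comb(a, d)), h(comb(a, a, a, g(a, a, h(d, d, a))), comb(d, d), comb(a, d, d, d)), h(comb(a, a), comb(d, d, d, d), d)))))
Apply R4:  consuming a, g(a, a, h(d, d, a));  v := h(d, d, a)
New term:  f(h(f(h(comb(a, a, a, d, d, d, d), h(comb(a, a, d, d), f(d), h(d, d, d)), f(comb(a, a, d, d)))), n, comb(d, g(comb(a, a, a, d, d, d, g(a, d, a)), comb(a, a, a, a, a, d), f(comb(d, d))), g(g(comb(a, d), f(a), comb(a, d)), h(comb(a, a, h(d, d, a)), comb(d, d), comb(a, d, d, d)), h(comb(a, a), comb(d, d, d, d), d)))))

Answer: f(h(f(h(comb(a, a, a, d, d, d, d), h(comb(a, a, d, d), f(d), h(d, d, d)), f(comb(a, a, d, d)))), n, comb(d, g(comb(a, a, a, d, d, d, g(a, d, a)), comb(a, a, a, a, a, d), f(comb(d, d))), g(g(comb(a, d), f(a), comb(a, d)), h(comb(a, a, h(d, d, a)), comb(d, d), comb(a, d, d, d)), h(comb(a, a), comb(d, d, d, d), d)))))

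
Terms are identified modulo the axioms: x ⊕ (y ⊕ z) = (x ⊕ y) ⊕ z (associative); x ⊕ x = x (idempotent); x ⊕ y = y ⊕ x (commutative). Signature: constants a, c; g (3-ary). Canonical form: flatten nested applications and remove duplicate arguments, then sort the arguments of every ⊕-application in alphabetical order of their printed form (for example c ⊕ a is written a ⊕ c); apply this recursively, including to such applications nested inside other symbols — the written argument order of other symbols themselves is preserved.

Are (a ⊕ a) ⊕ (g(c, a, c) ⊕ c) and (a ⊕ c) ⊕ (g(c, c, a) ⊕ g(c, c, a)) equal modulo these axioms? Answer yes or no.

Answer: no — a ⊕ c ⊕ g(c, a, c) vs a ⊕ c ⊕ g(c, c, a)

Derivation:
Left:  (a ⊕ a) ⊕ (g(c, a, c) ⊕ c)
  Merge nested applications:  a ⊕ a ⊕ g(c, a, c) ⊕ c
  Idempotence:  drop duplicate a
  Order the arguments:  a ⊕ c ⊕ g(c, a, c)
Right:  (a ⊕ c) ⊕ (g(c, c, a) ⊕ g(c, c, a))
  Flatten:  a ⊕ c ⊕ g(c, c, a) ⊕ g(c, c, a)
  Deduplicate:  drop duplicate g(c, c, a)
  Sort arguments:  a ⊕ c ⊕ g(c, c, a)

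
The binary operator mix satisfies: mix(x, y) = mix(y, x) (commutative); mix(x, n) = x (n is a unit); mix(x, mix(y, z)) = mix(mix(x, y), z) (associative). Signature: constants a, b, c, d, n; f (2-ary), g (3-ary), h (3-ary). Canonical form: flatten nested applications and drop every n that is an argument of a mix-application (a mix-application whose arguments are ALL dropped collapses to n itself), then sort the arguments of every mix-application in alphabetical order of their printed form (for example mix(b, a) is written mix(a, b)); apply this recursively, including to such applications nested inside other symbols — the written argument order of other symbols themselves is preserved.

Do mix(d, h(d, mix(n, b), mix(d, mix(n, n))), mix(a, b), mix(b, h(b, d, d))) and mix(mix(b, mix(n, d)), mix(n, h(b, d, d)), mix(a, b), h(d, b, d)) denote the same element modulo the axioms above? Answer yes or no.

Answer: yes — both canonical forms are mix(a, b, b, d, h(b, d, d), h(d, b, d))

Derivation:
Left:  mix(d, h(d, mix(n, b), mix(d, mix(n, n))), mix(a, b), mix(b, h(b, d, d)))
  Un-nest:  mix(d, h(d, mix(n, b), mix(d, mix(n, n))), a, b, b, h(b, d, d))
  Canonicalize subterm:  h(d, mix(n, b), mix(d, mix(n, n)))  →  h(d, b, d)
  Sort arguments:  mix(a, b, b, d, h(b, d, d), h(d, b, d))
Right:  mix(mix(b, mix(n, d)), mix(n, h(b, d, d)), mix(a, b), h(d, b, d))
  Merge nested applications:  mix(b, n, d, n, h(b, d, d), a, b, h(d, b, d))
  Drop the unit:  drop n (×2)
  Sort arguments:  mix(a, b, b, d, h(b, d, d), h(d, b, d))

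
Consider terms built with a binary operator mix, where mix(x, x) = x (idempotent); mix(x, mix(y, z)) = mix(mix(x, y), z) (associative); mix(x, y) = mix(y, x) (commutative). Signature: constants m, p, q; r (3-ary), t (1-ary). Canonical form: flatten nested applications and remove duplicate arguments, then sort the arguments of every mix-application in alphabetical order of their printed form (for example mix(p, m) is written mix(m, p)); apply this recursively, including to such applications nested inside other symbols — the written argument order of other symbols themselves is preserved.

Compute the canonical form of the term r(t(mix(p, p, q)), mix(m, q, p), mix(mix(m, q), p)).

Focus inside:  mix(mix(m, q), p)
Un-nest:  mix(m, q, p)
Sort arguments:  mix(m, p, q)
Rebuild:  r(t(mix(p, q)), mix(m, p, q), mix(m, p, q))

Answer: r(t(mix(p, q)), mix(m, p, q), mix(m, p, q))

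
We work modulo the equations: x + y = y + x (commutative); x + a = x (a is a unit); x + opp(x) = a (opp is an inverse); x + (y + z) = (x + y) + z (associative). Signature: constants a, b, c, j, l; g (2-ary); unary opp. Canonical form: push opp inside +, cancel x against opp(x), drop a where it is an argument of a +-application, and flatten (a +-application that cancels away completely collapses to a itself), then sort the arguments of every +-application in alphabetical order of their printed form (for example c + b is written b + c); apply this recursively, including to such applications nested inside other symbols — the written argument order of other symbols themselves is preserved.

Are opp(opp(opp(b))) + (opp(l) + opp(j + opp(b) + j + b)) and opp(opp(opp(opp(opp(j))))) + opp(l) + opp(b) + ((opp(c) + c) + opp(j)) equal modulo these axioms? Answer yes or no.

Answer: yes — both canonical forms are opp(b) + opp(j) + opp(j) + opp(l)

Derivation:
Left:  opp(opp(opp(b))) + (opp(l) + opp(j + opp(b) + j + b))
  Push opp inside:  distribute opp over + and collapse double opp
  Collect terms:  opp(b) + opp(l) + opp(j) + opp(j)
  Sort:  opp(b) + opp(j) + opp(j) + opp(l)
Right:  opp(opp(opp(opp(opp(j))))) + opp(l) + opp(b) + ((opp(c) + c) + opp(j))
  Push opp inside:  distribute opp over + and collapse double opp
  Cancel inverse pairs:  c cancels
  Collect terms:  opp(j) + opp(j) + opp(l) + opp(b)
  Sort arguments:  opp(b) + opp(j) + opp(j) + opp(l)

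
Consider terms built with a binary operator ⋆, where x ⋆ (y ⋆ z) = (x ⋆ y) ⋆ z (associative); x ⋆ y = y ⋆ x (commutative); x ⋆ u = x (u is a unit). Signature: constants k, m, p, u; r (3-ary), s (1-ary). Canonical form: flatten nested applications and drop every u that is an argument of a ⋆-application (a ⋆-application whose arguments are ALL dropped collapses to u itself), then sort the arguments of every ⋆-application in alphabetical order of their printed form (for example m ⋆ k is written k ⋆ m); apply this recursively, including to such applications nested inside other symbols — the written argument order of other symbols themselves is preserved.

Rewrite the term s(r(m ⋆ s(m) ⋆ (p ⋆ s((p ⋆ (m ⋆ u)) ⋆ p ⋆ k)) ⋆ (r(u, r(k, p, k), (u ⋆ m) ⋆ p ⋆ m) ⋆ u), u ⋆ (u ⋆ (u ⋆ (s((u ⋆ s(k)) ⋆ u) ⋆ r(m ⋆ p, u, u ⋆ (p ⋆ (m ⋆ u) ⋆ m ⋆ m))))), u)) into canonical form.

Focus inside:  m ⋆ s(m) ⋆ (p ⋆ s((p ⋆ (m ⋆ u)) ⋆ p ⋆ k)) ⋆ (r(u, r(k, p, k), (u ⋆ m) ⋆ p ⋆ m) ⋆ u)
Flatten:  m ⋆ s(m) ⋆ p ⋆ s((p ⋆ (m ⋆ u)) ⋆ p ⋆ k) ⋆ r(u, r(k, p, k), (u ⋆ m) ⋆ p ⋆ m) ⋆ u
Canonicalize subterm:  s((p ⋆ (m ⋆ u)) ⋆ p ⋆ k)  →  s(k ⋆ m ⋆ p ⋆ p)
Simplify inside:  r(u, r(k, p, k), (u ⋆ m) ⋆ p ⋆ m)  →  r(u, r(k, p, k), m ⋆ m ⋆ p)
Drop the unit:  drop u
Sort:  m ⋆ p ⋆ r(u, r(k, p, k), m ⋆ m ⋆ p) ⋆ s(k ⋆ m ⋆ p ⋆ p) ⋆ s(m)
Rebuild:  s(r(m ⋆ p ⋆ r(u, r(k, p, k), m ⋆ m ⋆ p) ⋆ s(k ⋆ m ⋆ p ⋆ p) ⋆ s(m), r(m ⋆ p, u, m ⋆ m ⋆ m ⋆ p) ⋆ s(s(k)), u))

Answer: s(r(m ⋆ p ⋆ r(u, r(k, p, k), m ⋆ m ⋆ p) ⋆ s(k ⋆ m ⋆ p ⋆ p) ⋆ s(m), r(m ⋆ p, u, m ⋆ m ⋆ m ⋆ p) ⋆ s(s(k)), u))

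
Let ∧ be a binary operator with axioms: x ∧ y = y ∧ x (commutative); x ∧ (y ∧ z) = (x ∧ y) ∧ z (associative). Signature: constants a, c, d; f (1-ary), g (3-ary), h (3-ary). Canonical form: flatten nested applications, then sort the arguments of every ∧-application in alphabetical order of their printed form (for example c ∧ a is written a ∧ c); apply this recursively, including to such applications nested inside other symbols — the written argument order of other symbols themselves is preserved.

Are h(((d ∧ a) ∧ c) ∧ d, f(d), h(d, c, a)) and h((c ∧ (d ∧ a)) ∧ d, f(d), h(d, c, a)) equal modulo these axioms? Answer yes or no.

Answer: yes — both canonical forms are h(a ∧ c ∧ d ∧ d, f(d), h(d, c, a))

Derivation:
Left:  h(((d ∧ a) ∧ c) ∧ d, f(d), h(d, c, a))
  Focus inside:  ((d ∧ a) ∧ c) ∧ d
  Flatten:  d ∧ a ∧ c ∧ d
  Sort arguments:  a ∧ c ∧ d ∧ d
  Rebuild:  h(a ∧ c ∧ d ∧ d, f(d), h(d, c, a))
Right:  h((c ∧ (d ∧ a)) ∧ d, f(d), h(d, c, a))
  Descend into:  (c ∧ (d ∧ a)) ∧ d
  Merge nested applications:  c ∧ d ∧ a ∧ d
  Sort arguments:  a ∧ c ∧ d ∧ d
  Put back:  h(a ∧ c ∧ d ∧ d, f(d), h(d, c, a))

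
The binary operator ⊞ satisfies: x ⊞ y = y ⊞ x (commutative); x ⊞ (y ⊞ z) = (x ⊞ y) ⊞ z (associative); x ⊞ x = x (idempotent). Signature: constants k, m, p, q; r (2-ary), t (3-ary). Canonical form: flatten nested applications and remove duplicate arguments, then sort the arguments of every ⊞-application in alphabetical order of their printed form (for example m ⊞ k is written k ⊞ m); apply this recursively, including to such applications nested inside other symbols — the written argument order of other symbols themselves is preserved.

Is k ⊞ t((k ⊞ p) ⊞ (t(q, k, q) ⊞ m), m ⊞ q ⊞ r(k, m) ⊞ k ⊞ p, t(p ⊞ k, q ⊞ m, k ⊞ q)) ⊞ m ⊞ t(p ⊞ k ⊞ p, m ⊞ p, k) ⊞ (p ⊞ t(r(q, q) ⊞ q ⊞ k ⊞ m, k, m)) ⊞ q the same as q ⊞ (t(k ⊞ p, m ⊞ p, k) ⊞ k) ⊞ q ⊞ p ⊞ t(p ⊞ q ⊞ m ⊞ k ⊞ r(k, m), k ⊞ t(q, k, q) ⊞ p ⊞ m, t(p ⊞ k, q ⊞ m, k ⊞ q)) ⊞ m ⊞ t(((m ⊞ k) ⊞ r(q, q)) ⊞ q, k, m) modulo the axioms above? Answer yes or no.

Answer: no — k ⊞ m ⊞ p ⊞ q ⊞ t(k ⊞ m ⊞ p ⊞ t(q, k, q), k ⊞ m ⊞ p ⊞ q ⊞ r(k, m), t(k ⊞ p, m ⊞ q, k ⊞ q)) ⊞ t(k ⊞ m ⊞ q ⊞ r(q, q), k, m) ⊞ t(k ⊞ p, m ⊞ p, k) vs k ⊞ m ⊞ p ⊞ q ⊞ t(k ⊞ m ⊞ p ⊞ q ⊞ r(k, m), k ⊞ m ⊞ p ⊞ t(q, k, q), t(k ⊞ p, m ⊞ q, k ⊞ q)) ⊞ t(k ⊞ m ⊞ q ⊞ r(q, q), k, m) ⊞ t(k ⊞ p, m ⊞ p, k)

Derivation:
Left:  k ⊞ t((k ⊞ p) ⊞ (t(q, k, q) ⊞ m), m ⊞ q ⊞ r(k, m) ⊞ k ⊞ p, t(p ⊞ k, q ⊞ m, k ⊞ q)) ⊞ m ⊞ t(p ⊞ k ⊞ p, m ⊞ p, k) ⊞ (p ⊞ t(r(q, q) ⊞ q ⊞ k ⊞ m, k, m)) ⊞ q
  Un-nest:  k ⊞ t((k ⊞ p) ⊞ (t(q, k, q) ⊞ m), m ⊞ q ⊞ r(k, m) ⊞ k ⊞ p, t(p ⊞ k, q ⊞ m, k ⊞ q)) ⊞ m ⊞ t(p ⊞ k ⊞ p, m ⊞ p, k) ⊞ p ⊞ t(r(q, q) ⊞ q ⊞ k ⊞ m, k, m) ⊞ q
  Inside:  t((k ⊞ p) ⊞ (t(q, k, q) ⊞ m), m ⊞ q ⊞ r(k, m) ⊞ k ⊞ p, t(p ⊞ k, q ⊞ m, k ⊞ q))  →  t(k ⊞ m ⊞ p ⊞ t(q, k, q), k ⊞ m ⊞ p ⊞ q ⊞ r(k, m), t(k ⊞ p, m ⊞ q, k ⊞ q))
  Inside:  t(p ⊞ k ⊞ p, m ⊞ p, k)  →  t(k ⊞ p, m ⊞ p, k)
  Simplify inside:  t(r(q, q) ⊞ q ⊞ k ⊞ m, k, m)  →  t(k ⊞ m ⊞ q ⊞ r(q, q), k, m)
  Sort arguments:  k ⊞ m ⊞ p ⊞ q ⊞ t(k ⊞ m ⊞ p ⊞ t(q, k, q), k ⊞ m ⊞ p ⊞ q ⊞ r(k, m), t(k ⊞ p, m ⊞ q, k ⊞ q)) ⊞ t(k ⊞ m ⊞ q ⊞ r(q, q), k, m) ⊞ t(k ⊞ p, m ⊞ p, k)
Right:  q ⊞ (t(k ⊞ p, m ⊞ p, k) ⊞ k) ⊞ q ⊞ p ⊞ t(p ⊞ q ⊞ m ⊞ k ⊞ r(k, m), k ⊞ t(q, k, q) ⊞ p ⊞ m, t(p ⊞ k, q ⊞ m, k ⊞ q)) ⊞ m ⊞ t(((m ⊞ k) ⊞ r(q, q)) ⊞ q, k, m)
  Flatten:  q ⊞ t(k ⊞ p, m ⊞ p, k) ⊞ k ⊞ q ⊞ p ⊞ t(p ⊞ q ⊞ m ⊞ k ⊞ r(k, m), k ⊞ t(q, k, q) ⊞ p ⊞ m, t(p ⊞ k, q ⊞ m, k ⊞ q)) ⊞ m ⊞ t(((m ⊞ k) ⊞ r(q, q)) ⊞ q, k, m)
  Simplify inside:  t(p ⊞ q ⊞ m ⊞ k ⊞ r(k, m), k ⊞ t(q, k, q) ⊞ p ⊞ m, t(p ⊞ k, q ⊞ m, k ⊞ q))  →  t(k ⊞ m ⊞ p ⊞ q ⊞ r(k, m), k ⊞ m ⊞ p ⊞ t(q, k, q), t(k ⊞ p, m ⊞ q, k ⊞ q))
  Simplify inside:  t(((m ⊞ k) ⊞ r(q, q)) ⊞ q, k, m)  →  t(k ⊞ m ⊞ q ⊞ r(q, q), k, m)
  Deduplicate:  drop duplicate q
  Sort arguments:  k ⊞ m ⊞ p ⊞ q ⊞ t(k ⊞ m ⊞ p ⊞ q ⊞ r(k, m), k ⊞ m ⊞ p ⊞ t(q, k, q), t(k ⊞ p, m ⊞ q, k ⊞ q)) ⊞ t(k ⊞ m ⊞ q ⊞ r(q, q), k, m) ⊞ t(k ⊞ p, m ⊞ p, k)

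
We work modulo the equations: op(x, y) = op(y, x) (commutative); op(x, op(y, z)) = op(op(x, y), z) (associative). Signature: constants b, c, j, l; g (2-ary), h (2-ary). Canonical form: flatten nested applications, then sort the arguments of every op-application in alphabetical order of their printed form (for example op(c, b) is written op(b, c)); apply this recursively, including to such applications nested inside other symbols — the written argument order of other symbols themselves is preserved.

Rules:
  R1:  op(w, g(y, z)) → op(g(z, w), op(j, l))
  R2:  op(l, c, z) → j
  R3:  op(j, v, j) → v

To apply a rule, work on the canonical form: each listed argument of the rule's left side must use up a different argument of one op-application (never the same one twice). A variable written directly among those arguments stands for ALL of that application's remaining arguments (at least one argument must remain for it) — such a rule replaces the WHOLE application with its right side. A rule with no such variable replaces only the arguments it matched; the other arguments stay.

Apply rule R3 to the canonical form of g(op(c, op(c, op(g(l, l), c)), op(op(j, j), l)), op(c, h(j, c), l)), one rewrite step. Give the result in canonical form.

Canonical form:  g(op(c, c, c, g(l, l), j, j, l), op(c, h(j, c), l))
Apply R3:  consuming j, j;  v := op(c, c, c, g(l, l), l)
The variable takes the whole remainder — replace the entire application.
New term:  g(op(c, c, c, g(l, l), l), op(c, h(j, c), l))

Answer: g(op(c, c, c, g(l, l), l), op(c, h(j, c), l))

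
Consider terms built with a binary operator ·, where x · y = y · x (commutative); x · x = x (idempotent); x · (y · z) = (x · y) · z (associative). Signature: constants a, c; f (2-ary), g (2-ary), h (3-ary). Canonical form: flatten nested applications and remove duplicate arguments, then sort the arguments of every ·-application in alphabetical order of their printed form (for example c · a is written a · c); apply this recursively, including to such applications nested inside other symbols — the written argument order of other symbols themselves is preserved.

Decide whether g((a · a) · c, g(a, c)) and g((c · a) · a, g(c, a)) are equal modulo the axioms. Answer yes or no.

Left:  g((a · a) · c, g(a, c))
  Work inside:  (a · a) · c
  Flatten:  a · a · c
  Idempotence:  drop duplicate a
  Order the arguments:  a · c
  Reassemble:  g(a · c, g(a, c))
Right:  g((c · a) · a, g(c, a))
  Focus inside:  (c · a) · a
  Un-nest:  c · a · a
  Deduplicate:  drop duplicate a
  Sort:  a · c
  Rebuild:  g(a · c, g(c, a))

Answer: no — g(a · c, g(a, c)) vs g(a · c, g(c, a))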